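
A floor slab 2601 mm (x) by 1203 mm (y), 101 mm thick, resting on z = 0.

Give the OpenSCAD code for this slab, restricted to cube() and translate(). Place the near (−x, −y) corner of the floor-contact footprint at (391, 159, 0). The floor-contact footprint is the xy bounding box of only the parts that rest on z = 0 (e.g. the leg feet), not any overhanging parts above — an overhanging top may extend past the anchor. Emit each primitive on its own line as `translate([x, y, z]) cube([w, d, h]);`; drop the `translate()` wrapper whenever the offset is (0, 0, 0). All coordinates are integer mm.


translate([391, 159, 0]) cube([2601, 1203, 101]);


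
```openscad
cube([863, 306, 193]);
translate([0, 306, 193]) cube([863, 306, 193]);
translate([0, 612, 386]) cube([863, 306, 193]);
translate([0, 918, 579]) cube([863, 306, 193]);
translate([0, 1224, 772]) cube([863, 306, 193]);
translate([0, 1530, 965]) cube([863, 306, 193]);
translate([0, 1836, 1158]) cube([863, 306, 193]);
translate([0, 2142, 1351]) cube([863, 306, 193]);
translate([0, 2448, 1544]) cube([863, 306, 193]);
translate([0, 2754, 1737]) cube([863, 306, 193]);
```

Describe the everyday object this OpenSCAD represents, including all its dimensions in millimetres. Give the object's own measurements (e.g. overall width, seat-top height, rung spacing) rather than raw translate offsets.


A straight staircase of 10 solid steps. Each step is 863 mm wide (x), 306 mm deep (y, the going) and 193 mm tall (the rise). The first step rests on the floor; each subsequent step sits one going further in +y and one rise higher in +z, directly behind and above the previous step with no overlap.


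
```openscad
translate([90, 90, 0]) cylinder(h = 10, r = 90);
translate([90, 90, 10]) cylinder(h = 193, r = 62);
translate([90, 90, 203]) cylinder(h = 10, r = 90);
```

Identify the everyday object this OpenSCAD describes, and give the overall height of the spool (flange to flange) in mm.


A spool. The overall height is 213 mm.

Three coaxial cylinders, large–small–large — a spool. Two 10 mm flanges and a 193 mm core give 10 + 193 + 10 = 213 mm.


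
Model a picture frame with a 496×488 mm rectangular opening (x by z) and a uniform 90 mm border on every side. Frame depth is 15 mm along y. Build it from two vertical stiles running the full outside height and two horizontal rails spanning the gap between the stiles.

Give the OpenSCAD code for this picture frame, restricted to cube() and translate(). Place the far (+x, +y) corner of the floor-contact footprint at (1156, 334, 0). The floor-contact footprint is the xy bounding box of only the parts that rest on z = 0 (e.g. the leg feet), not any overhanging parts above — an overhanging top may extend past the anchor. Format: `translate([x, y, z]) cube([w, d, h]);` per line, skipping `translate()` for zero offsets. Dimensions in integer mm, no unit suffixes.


translate([480, 319, 0]) cube([90, 15, 668]);
translate([1066, 319, 0]) cube([90, 15, 668]);
translate([570, 319, 0]) cube([496, 15, 90]);
translate([570, 319, 578]) cube([496, 15, 90]);


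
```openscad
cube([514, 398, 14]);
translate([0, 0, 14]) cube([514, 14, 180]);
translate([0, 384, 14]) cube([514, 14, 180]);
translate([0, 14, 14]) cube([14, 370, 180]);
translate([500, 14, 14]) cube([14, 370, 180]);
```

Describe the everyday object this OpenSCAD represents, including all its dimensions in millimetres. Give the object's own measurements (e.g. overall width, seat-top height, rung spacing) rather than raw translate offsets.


An open-topped rectangular box: outside dimensions 514×398×194 mm, with a uniform wall and base thickness of 14 mm. The base is a full 514×398 slab on the floor; four walls sit on top of the base. The front and back walls (the −y and +y sides) span the full width; the two side walls fit between them.


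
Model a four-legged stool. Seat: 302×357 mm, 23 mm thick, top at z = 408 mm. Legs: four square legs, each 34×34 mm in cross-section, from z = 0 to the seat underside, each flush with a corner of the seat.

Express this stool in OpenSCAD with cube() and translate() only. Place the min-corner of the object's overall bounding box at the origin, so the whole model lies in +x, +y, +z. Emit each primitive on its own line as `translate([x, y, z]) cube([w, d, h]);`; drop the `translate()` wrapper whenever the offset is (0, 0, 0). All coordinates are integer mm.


translate([0, 0, 385]) cube([302, 357, 23]);
cube([34, 34, 385]);
translate([268, 0, 0]) cube([34, 34, 385]);
translate([0, 323, 0]) cube([34, 34, 385]);
translate([268, 323, 0]) cube([34, 34, 385]);


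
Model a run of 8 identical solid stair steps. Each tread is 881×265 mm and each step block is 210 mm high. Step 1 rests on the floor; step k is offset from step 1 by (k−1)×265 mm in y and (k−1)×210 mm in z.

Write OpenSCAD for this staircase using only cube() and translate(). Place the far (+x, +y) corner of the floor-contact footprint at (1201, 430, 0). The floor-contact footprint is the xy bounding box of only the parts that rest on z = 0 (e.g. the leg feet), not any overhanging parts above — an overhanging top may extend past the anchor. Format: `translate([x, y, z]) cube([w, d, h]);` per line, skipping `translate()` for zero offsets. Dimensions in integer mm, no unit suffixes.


translate([320, 165, 0]) cube([881, 265, 210]);
translate([320, 430, 210]) cube([881, 265, 210]);
translate([320, 695, 420]) cube([881, 265, 210]);
translate([320, 960, 630]) cube([881, 265, 210]);
translate([320, 1225, 840]) cube([881, 265, 210]);
translate([320, 1490, 1050]) cube([881, 265, 210]);
translate([320, 1755, 1260]) cube([881, 265, 210]);
translate([320, 2020, 1470]) cube([881, 265, 210]);


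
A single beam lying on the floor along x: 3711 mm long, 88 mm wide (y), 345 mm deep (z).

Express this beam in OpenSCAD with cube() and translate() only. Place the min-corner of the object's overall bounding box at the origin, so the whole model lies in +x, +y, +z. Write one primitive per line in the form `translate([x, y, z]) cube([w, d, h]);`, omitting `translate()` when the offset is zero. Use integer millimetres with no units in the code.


cube([3711, 88, 345]);


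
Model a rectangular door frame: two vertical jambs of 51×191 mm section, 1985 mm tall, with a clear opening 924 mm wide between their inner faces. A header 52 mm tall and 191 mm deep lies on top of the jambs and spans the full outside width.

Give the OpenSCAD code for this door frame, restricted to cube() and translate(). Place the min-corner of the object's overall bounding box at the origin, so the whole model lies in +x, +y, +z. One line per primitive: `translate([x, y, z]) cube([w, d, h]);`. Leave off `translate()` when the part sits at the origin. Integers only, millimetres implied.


cube([51, 191, 1985]);
translate([975, 0, 0]) cube([51, 191, 1985]);
translate([0, 0, 1985]) cube([1026, 191, 52]);


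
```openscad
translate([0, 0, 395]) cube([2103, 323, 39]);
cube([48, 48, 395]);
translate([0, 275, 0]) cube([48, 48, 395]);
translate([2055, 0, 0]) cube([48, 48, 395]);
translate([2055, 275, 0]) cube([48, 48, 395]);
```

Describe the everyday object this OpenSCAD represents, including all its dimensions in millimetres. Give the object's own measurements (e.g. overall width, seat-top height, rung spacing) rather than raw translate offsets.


A long wooden bench with a 2103 mm (x) × 323 mm (y) seat, 39 mm thick, its top surface 434 mm above the floor. Four 48 mm square legs at the seat corners, flush with the edges, run from z = 0 to the seat underside.


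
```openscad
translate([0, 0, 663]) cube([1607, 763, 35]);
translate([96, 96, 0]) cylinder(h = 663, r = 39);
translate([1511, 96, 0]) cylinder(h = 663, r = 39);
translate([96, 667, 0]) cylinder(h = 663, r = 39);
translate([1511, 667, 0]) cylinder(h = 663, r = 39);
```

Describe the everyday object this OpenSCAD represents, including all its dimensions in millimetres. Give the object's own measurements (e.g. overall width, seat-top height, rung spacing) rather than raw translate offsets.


A table: top 1607 mm (x) × 763 mm (y), 35 mm thick, upper face at z = 698 mm, on four round legs of 78 mm diameter, each leg's bounding box inset 57 mm from the nearest pair of top edges from z = 0 to the bottom of the top.


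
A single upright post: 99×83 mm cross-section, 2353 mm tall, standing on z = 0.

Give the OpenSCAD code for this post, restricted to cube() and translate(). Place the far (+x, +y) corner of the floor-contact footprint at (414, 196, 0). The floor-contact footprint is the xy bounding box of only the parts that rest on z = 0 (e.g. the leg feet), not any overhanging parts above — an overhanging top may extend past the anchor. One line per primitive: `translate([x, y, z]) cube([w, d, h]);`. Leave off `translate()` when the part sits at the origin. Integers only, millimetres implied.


translate([315, 113, 0]) cube([99, 83, 2353]);


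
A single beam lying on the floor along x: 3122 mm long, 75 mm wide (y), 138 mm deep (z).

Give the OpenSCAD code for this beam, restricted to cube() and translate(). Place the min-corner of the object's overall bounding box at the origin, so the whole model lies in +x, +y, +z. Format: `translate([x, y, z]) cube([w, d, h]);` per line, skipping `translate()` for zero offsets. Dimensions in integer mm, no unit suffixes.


cube([3122, 75, 138]);


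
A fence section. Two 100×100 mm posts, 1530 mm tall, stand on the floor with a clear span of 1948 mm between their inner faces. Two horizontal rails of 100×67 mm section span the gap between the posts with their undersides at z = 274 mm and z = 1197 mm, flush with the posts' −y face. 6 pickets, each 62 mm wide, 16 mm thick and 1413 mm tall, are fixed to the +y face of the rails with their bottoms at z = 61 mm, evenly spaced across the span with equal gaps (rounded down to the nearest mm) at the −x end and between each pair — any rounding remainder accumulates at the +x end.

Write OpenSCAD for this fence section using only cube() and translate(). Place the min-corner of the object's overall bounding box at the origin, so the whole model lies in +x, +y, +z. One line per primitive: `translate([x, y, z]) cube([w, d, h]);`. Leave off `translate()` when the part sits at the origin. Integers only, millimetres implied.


cube([100, 100, 1530]);
translate([2048, 0, 0]) cube([100, 100, 1530]);
translate([100, 0, 274]) cube([1948, 100, 67]);
translate([100, 0, 1197]) cube([1948, 100, 67]);
translate([325, 100, 61]) cube([62, 16, 1413]);
translate([612, 100, 61]) cube([62, 16, 1413]);
translate([899, 100, 61]) cube([62, 16, 1413]);
translate([1186, 100, 61]) cube([62, 16, 1413]);
translate([1473, 100, 61]) cube([62, 16, 1413]);
translate([1760, 100, 61]) cube([62, 16, 1413]);


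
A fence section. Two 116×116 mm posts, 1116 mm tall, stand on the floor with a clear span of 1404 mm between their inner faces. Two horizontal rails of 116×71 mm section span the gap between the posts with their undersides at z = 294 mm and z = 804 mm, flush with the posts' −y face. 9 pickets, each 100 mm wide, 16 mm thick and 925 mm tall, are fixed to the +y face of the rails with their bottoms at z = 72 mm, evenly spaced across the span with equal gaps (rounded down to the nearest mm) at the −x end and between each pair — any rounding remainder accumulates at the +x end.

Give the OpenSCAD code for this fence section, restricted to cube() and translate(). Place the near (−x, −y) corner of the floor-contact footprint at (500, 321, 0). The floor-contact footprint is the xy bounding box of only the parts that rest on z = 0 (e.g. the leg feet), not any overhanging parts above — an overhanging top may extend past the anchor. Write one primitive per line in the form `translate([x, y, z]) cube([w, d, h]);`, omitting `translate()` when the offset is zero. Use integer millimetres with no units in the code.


translate([500, 321, 0]) cube([116, 116, 1116]);
translate([2020, 321, 0]) cube([116, 116, 1116]);
translate([616, 321, 294]) cube([1404, 116, 71]);
translate([616, 321, 804]) cube([1404, 116, 71]);
translate([666, 437, 72]) cube([100, 16, 925]);
translate([816, 437, 72]) cube([100, 16, 925]);
translate([966, 437, 72]) cube([100, 16, 925]);
translate([1116, 437, 72]) cube([100, 16, 925]);
translate([1266, 437, 72]) cube([100, 16, 925]);
translate([1416, 437, 72]) cube([100, 16, 925]);
translate([1566, 437, 72]) cube([100, 16, 925]);
translate([1716, 437, 72]) cube([100, 16, 925]);
translate([1866, 437, 72]) cube([100, 16, 925]);


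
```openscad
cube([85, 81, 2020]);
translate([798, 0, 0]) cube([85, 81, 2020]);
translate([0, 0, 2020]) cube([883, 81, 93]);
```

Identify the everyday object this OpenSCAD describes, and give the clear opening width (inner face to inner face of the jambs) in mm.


A door frame. The clear opening width is 713 mm.

Two 2020 mm tall posts with a header on top — a door frame. The left jamb is 85 mm wide at x = 0; the right jamb starts at x = 798. The clear opening is 798 − 85 = 713 mm.


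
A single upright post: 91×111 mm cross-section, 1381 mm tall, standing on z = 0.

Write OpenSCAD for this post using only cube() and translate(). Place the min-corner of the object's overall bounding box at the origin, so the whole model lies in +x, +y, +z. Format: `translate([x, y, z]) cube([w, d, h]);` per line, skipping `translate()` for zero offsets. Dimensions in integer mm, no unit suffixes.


cube([91, 111, 1381]);


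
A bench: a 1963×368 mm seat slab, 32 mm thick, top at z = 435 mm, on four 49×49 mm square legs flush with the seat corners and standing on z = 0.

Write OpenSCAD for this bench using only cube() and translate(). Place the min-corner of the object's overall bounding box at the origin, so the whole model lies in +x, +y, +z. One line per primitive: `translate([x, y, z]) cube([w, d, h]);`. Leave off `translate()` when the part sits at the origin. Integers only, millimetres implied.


translate([0, 0, 403]) cube([1963, 368, 32]);
cube([49, 49, 403]);
translate([0, 319, 0]) cube([49, 49, 403]);
translate([1914, 0, 0]) cube([49, 49, 403]);
translate([1914, 319, 0]) cube([49, 49, 403]);


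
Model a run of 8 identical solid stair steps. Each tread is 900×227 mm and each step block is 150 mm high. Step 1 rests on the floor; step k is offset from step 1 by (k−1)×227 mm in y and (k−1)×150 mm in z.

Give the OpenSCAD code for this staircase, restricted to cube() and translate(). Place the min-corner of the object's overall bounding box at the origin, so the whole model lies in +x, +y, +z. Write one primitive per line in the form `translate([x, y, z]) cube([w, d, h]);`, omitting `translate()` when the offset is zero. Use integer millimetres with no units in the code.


cube([900, 227, 150]);
translate([0, 227, 150]) cube([900, 227, 150]);
translate([0, 454, 300]) cube([900, 227, 150]);
translate([0, 681, 450]) cube([900, 227, 150]);
translate([0, 908, 600]) cube([900, 227, 150]);
translate([0, 1135, 750]) cube([900, 227, 150]);
translate([0, 1362, 900]) cube([900, 227, 150]);
translate([0, 1589, 1050]) cube([900, 227, 150]);


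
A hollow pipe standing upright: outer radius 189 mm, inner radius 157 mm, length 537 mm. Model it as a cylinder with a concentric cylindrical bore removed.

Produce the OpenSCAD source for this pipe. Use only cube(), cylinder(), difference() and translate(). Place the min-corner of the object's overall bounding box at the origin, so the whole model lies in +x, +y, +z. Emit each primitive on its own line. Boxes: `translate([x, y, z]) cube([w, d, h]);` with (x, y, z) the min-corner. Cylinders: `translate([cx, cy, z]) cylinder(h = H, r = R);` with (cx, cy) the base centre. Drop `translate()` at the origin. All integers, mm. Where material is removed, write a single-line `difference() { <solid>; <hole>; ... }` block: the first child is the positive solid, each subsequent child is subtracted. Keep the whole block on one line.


difference() { translate([189, 189, 0]) cylinder(h = 537, r = 189); translate([189, 189, 0]) cylinder(h = 537, r = 157); }


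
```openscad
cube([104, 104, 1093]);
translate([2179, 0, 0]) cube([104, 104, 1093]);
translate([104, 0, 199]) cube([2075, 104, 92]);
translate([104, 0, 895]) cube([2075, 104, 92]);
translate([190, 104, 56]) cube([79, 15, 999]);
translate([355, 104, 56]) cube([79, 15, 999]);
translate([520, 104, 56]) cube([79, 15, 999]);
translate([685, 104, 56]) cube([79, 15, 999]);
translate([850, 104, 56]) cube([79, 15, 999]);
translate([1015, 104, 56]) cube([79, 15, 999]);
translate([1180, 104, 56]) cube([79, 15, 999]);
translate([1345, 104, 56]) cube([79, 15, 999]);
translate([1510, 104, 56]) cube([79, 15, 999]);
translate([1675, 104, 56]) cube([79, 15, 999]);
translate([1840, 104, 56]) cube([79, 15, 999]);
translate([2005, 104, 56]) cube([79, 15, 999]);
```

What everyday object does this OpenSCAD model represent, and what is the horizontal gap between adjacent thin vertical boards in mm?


A fence section. The picket gap is 86 mm.

Two posts, two rails, 12 pickets — a fence section. Span 2075 mm holds 12 pickets of 79 mm with 13 equal gaps: ⌊(2075 − 12·79) / 13⌋ = 86 mm.


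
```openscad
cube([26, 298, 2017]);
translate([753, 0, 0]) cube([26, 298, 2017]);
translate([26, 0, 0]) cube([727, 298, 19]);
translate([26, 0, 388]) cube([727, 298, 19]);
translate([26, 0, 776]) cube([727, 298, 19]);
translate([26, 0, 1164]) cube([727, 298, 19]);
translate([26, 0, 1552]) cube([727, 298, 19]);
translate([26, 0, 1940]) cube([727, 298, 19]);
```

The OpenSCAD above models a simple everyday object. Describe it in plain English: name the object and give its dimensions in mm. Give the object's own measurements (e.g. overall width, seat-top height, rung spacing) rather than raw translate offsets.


An open bookshelf. Two side panels, each 26 mm thick, 298 mm deep and 2017 mm tall, stand 779 mm apart (outside-to-outside). Between them sit 6 shelves, each 19 mm thick and 298 mm deep, spanning the full gap between the sides. The bottom shelf rests on the floor (its underside at z = 0) and the clear gap between one shelf's top and the next shelf's underside is 369 mm.


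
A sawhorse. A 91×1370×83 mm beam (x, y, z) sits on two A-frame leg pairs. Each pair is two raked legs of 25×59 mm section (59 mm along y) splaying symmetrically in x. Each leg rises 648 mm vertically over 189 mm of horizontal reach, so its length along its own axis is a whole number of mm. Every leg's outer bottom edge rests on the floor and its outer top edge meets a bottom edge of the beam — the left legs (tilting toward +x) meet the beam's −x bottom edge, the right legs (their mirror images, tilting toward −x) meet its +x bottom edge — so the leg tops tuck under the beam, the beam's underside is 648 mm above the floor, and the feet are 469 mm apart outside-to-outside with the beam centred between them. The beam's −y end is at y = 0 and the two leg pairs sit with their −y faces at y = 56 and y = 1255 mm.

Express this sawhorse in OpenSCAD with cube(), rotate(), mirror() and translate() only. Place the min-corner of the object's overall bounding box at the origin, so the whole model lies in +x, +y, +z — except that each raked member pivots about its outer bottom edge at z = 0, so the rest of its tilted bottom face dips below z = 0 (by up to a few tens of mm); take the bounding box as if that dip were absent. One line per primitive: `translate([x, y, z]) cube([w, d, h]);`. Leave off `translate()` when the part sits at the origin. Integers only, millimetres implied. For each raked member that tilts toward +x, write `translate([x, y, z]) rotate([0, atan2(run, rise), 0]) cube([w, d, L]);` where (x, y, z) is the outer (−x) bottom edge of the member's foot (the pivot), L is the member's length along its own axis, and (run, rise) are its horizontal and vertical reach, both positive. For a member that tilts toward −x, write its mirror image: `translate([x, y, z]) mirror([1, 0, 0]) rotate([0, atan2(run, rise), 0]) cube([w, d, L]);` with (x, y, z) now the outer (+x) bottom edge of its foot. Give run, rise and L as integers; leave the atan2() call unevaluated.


translate([189, 0, 648]) cube([91, 1370, 83]);
translate([0, 56, 0]) rotate([0, atan2(189, 648), 0]) cube([25, 59, 675]);
translate([469, 56, 0]) mirror([1, 0, 0]) rotate([0, atan2(189, 648), 0]) cube([25, 59, 675]);
translate([0, 1255, 0]) rotate([0, atan2(189, 648), 0]) cube([25, 59, 675]);
translate([469, 1255, 0]) mirror([1, 0, 0]) rotate([0, atan2(189, 648), 0]) cube([25, 59, 675]);


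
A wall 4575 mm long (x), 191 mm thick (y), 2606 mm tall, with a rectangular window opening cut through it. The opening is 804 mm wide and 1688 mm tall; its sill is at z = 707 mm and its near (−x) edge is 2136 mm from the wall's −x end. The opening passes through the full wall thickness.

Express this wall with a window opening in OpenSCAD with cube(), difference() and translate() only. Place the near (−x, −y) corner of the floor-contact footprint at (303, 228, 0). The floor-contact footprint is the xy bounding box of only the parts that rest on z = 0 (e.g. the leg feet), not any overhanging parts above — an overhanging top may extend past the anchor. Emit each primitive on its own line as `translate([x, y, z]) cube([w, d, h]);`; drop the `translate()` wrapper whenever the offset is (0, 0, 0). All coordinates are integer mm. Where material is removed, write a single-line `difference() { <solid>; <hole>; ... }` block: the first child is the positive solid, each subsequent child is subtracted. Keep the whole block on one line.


difference() { translate([303, 228, 0]) cube([4575, 191, 2606]); translate([2439, 228, 707]) cube([804, 191, 1688]); }


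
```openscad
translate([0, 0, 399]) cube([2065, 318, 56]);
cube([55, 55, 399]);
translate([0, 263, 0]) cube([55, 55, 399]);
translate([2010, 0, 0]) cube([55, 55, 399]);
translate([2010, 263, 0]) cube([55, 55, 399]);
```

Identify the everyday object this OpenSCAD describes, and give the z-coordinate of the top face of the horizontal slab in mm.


A bench. The seat-top height is 455 mm.

A long slab on four corner posts — a bench. The slab sits at z = 399 with thickness 56, so the top is 399 + 56 = 455 mm.


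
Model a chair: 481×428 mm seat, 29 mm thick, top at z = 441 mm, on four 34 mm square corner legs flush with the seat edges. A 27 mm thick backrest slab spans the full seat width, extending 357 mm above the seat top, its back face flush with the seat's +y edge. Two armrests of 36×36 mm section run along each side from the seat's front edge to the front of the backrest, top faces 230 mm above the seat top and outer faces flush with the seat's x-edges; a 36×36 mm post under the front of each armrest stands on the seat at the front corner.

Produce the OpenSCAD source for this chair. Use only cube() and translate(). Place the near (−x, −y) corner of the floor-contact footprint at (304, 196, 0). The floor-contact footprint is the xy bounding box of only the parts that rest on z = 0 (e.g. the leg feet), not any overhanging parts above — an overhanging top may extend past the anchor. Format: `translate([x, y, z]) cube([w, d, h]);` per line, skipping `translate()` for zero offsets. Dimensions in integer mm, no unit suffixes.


translate([304, 196, 412]) cube([481, 428, 29]);
translate([304, 196, 0]) cube([34, 34, 412]);
translate([751, 196, 0]) cube([34, 34, 412]);
translate([304, 590, 0]) cube([34, 34, 412]);
translate([751, 590, 0]) cube([34, 34, 412]);
translate([304, 597, 441]) cube([481, 27, 357]);
translate([304, 196, 635]) cube([36, 401, 36]);
translate([749, 196, 635]) cube([36, 401, 36]);
translate([304, 196, 441]) cube([36, 36, 194]);
translate([749, 196, 441]) cube([36, 36, 194]);


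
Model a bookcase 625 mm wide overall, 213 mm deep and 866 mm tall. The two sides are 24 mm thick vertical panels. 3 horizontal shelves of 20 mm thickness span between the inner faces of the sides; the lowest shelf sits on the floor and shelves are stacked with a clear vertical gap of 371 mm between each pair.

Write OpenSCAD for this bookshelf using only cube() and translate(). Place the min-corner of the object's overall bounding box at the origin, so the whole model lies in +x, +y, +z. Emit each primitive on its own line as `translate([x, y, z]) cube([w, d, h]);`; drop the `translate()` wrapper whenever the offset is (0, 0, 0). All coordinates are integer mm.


cube([24, 213, 866]);
translate([601, 0, 0]) cube([24, 213, 866]);
translate([24, 0, 0]) cube([577, 213, 20]);
translate([24, 0, 391]) cube([577, 213, 20]);
translate([24, 0, 782]) cube([577, 213, 20]);


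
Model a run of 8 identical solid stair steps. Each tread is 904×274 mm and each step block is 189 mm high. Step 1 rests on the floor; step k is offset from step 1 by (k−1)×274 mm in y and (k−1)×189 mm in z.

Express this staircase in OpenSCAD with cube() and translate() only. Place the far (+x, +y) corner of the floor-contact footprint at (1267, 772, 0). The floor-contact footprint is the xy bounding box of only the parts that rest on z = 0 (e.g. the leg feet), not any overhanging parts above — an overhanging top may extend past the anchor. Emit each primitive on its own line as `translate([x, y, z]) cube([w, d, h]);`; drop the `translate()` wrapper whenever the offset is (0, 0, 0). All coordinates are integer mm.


translate([363, 498, 0]) cube([904, 274, 189]);
translate([363, 772, 189]) cube([904, 274, 189]);
translate([363, 1046, 378]) cube([904, 274, 189]);
translate([363, 1320, 567]) cube([904, 274, 189]);
translate([363, 1594, 756]) cube([904, 274, 189]);
translate([363, 1868, 945]) cube([904, 274, 189]);
translate([363, 2142, 1134]) cube([904, 274, 189]);
translate([363, 2416, 1323]) cube([904, 274, 189]);


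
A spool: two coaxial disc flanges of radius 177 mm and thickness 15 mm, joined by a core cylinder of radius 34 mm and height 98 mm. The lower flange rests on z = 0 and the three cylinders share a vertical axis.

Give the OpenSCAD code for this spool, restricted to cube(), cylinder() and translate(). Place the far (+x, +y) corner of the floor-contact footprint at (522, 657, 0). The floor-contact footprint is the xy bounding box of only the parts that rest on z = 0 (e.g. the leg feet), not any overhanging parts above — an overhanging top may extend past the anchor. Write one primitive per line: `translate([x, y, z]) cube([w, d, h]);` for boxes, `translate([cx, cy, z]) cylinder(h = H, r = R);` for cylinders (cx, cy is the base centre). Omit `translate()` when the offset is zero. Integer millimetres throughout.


translate([345, 480, 0]) cylinder(h = 15, r = 177);
translate([345, 480, 15]) cylinder(h = 98, r = 34);
translate([345, 480, 113]) cylinder(h = 15, r = 177);


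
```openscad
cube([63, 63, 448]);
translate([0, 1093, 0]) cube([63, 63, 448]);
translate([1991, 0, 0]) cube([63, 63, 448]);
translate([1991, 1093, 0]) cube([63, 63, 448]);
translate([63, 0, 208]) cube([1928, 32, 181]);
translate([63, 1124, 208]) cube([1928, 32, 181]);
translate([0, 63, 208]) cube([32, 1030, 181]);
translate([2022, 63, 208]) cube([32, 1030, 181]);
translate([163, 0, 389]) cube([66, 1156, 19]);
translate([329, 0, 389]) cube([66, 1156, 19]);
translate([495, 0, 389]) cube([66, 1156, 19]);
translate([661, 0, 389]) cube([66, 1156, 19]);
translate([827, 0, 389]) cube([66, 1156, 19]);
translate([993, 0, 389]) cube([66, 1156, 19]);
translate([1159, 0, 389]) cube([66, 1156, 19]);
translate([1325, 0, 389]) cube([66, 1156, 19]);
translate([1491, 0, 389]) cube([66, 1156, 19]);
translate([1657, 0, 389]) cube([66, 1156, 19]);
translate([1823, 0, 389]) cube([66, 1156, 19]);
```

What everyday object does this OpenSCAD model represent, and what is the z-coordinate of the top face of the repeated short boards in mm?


A bed frame. The slat-top height is 408 mm.

Four posts, four rails, and a row of slats — a bed frame. Slats sit on the rails at z = 208 + 181 = 389; with slat thickness 19, the top is 408 mm.


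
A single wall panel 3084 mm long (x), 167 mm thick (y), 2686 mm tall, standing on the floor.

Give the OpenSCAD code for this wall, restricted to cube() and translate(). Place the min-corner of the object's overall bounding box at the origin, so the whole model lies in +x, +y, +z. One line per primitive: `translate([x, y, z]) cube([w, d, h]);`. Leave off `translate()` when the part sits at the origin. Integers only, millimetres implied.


cube([3084, 167, 2686]);


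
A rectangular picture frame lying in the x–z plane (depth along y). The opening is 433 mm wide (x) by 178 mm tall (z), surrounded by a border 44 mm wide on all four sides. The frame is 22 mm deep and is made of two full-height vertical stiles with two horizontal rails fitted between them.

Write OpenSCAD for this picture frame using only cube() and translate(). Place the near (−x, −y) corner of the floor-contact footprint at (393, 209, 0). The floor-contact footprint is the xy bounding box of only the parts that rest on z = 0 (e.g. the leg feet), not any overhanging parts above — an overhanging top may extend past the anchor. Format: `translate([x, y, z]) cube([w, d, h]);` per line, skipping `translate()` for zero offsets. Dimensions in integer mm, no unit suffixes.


translate([393, 209, 0]) cube([44, 22, 266]);
translate([870, 209, 0]) cube([44, 22, 266]);
translate([437, 209, 0]) cube([433, 22, 44]);
translate([437, 209, 222]) cube([433, 22, 44]);


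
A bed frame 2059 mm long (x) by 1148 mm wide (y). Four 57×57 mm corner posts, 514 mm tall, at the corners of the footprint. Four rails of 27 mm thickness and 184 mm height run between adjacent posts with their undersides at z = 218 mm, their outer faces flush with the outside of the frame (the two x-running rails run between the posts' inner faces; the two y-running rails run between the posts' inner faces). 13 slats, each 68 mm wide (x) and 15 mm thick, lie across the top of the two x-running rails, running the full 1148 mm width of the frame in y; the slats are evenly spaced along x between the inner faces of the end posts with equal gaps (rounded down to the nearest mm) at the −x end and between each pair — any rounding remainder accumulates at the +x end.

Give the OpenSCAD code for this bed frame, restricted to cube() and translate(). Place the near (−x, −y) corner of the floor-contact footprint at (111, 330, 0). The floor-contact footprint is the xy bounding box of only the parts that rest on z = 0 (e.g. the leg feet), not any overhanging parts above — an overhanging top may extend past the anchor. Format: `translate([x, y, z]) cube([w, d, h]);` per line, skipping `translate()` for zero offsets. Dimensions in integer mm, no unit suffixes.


translate([111, 330, 0]) cube([57, 57, 514]);
translate([111, 1421, 0]) cube([57, 57, 514]);
translate([2113, 330, 0]) cube([57, 57, 514]);
translate([2113, 1421, 0]) cube([57, 57, 514]);
translate([168, 330, 218]) cube([1945, 27, 184]);
translate([168, 1451, 218]) cube([1945, 27, 184]);
translate([111, 387, 218]) cube([27, 1034, 184]);
translate([2143, 387, 218]) cube([27, 1034, 184]);
translate([243, 330, 402]) cube([68, 1148, 15]);
translate([386, 330, 402]) cube([68, 1148, 15]);
translate([529, 330, 402]) cube([68, 1148, 15]);
translate([672, 330, 402]) cube([68, 1148, 15]);
translate([815, 330, 402]) cube([68, 1148, 15]);
translate([958, 330, 402]) cube([68, 1148, 15]);
translate([1101, 330, 402]) cube([68, 1148, 15]);
translate([1244, 330, 402]) cube([68, 1148, 15]);
translate([1387, 330, 402]) cube([68, 1148, 15]);
translate([1530, 330, 402]) cube([68, 1148, 15]);
translate([1673, 330, 402]) cube([68, 1148, 15]);
translate([1816, 330, 402]) cube([68, 1148, 15]);
translate([1959, 330, 402]) cube([68, 1148, 15]);


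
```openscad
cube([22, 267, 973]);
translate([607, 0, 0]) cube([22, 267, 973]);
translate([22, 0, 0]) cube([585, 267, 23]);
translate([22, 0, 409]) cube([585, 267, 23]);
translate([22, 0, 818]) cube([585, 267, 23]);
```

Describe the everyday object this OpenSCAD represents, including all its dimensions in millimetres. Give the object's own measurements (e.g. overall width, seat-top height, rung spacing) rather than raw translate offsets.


An open bookshelf. Two side panels, each 22 mm thick, 267 mm deep and 973 mm tall, stand 629 mm apart (outside-to-outside). Between them sit 3 shelves, each 23 mm thick and 267 mm deep, spanning the full gap between the sides. The bottom shelf rests on the floor (its underside at z = 0) and the clear gap between one shelf's top and the next shelf's underside is 386 mm.


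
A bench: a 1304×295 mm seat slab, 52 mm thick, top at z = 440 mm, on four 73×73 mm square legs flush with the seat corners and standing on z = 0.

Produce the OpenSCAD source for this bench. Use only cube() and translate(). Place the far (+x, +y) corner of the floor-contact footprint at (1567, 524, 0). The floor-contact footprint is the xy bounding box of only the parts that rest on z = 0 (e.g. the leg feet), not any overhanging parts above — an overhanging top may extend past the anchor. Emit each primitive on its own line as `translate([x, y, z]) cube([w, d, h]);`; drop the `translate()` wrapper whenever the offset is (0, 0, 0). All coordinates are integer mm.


translate([263, 229, 388]) cube([1304, 295, 52]);
translate([263, 229, 0]) cube([73, 73, 388]);
translate([263, 451, 0]) cube([73, 73, 388]);
translate([1494, 229, 0]) cube([73, 73, 388]);
translate([1494, 451, 0]) cube([73, 73, 388]);


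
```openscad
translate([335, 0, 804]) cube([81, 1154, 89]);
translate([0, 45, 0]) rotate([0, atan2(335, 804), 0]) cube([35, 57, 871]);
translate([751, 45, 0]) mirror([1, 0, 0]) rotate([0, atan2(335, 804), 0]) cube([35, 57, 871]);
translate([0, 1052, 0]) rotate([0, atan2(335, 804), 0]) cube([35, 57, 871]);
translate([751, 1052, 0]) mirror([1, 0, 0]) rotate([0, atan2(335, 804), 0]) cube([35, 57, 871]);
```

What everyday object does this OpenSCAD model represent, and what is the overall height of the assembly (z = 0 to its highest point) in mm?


A sawhorse. The overall height is 893 mm.

A beam across two mirrored pairs of raked legs — a sawhorse. The beam's underside is at z = 804 (matching the legs' vertical rise in atan2(335, 804)) and the beam is 89 mm tall, so its top is at 804 + 89 = 893 mm. The raked legs top out at the beam's underside, so that is the highest point.


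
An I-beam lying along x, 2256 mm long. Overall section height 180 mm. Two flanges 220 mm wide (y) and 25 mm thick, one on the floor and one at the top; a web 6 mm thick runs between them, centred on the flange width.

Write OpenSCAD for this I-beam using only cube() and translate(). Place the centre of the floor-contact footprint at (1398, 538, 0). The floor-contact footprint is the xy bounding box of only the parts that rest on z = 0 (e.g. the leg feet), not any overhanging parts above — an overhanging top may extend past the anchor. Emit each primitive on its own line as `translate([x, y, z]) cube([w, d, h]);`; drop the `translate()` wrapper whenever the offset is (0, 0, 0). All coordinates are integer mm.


translate([270, 428, 0]) cube([2256, 220, 25]);
translate([270, 535, 25]) cube([2256, 6, 130]);
translate([270, 428, 155]) cube([2256, 220, 25]);


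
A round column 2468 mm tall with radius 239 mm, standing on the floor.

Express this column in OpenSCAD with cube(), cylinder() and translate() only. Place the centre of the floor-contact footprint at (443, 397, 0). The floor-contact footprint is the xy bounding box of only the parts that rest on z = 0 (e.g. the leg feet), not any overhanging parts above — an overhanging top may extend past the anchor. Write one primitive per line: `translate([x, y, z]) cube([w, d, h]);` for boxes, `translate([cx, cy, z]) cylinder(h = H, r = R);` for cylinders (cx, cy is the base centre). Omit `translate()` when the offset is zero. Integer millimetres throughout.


translate([443, 397, 0]) cylinder(h = 2468, r = 239);


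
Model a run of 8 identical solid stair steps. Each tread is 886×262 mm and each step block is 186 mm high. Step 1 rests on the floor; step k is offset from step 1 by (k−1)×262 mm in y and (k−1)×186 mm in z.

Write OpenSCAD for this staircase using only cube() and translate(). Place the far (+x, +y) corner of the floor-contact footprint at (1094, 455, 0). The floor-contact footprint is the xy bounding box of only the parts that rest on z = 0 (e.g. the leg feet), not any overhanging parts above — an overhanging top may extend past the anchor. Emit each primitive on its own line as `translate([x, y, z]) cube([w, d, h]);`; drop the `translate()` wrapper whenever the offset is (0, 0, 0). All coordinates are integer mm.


translate([208, 193, 0]) cube([886, 262, 186]);
translate([208, 455, 186]) cube([886, 262, 186]);
translate([208, 717, 372]) cube([886, 262, 186]);
translate([208, 979, 558]) cube([886, 262, 186]);
translate([208, 1241, 744]) cube([886, 262, 186]);
translate([208, 1503, 930]) cube([886, 262, 186]);
translate([208, 1765, 1116]) cube([886, 262, 186]);
translate([208, 2027, 1302]) cube([886, 262, 186]);


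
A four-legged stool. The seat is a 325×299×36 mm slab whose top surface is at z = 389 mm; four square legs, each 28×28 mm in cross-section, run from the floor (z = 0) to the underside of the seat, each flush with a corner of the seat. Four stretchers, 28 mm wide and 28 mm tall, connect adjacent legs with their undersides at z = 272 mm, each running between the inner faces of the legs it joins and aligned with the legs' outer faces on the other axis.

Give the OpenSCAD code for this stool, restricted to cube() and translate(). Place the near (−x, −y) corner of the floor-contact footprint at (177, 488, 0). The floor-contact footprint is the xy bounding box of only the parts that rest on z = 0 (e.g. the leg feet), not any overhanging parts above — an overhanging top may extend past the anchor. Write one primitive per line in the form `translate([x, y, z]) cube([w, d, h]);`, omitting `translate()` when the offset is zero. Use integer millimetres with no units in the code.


translate([177, 488, 353]) cube([325, 299, 36]);
translate([177, 488, 0]) cube([28, 28, 353]);
translate([474, 488, 0]) cube([28, 28, 353]);
translate([177, 759, 0]) cube([28, 28, 353]);
translate([474, 759, 0]) cube([28, 28, 353]);
translate([205, 488, 272]) cube([269, 28, 28]);
translate([205, 759, 272]) cube([269, 28, 28]);
translate([177, 516, 272]) cube([28, 243, 28]);
translate([474, 516, 272]) cube([28, 243, 28]);


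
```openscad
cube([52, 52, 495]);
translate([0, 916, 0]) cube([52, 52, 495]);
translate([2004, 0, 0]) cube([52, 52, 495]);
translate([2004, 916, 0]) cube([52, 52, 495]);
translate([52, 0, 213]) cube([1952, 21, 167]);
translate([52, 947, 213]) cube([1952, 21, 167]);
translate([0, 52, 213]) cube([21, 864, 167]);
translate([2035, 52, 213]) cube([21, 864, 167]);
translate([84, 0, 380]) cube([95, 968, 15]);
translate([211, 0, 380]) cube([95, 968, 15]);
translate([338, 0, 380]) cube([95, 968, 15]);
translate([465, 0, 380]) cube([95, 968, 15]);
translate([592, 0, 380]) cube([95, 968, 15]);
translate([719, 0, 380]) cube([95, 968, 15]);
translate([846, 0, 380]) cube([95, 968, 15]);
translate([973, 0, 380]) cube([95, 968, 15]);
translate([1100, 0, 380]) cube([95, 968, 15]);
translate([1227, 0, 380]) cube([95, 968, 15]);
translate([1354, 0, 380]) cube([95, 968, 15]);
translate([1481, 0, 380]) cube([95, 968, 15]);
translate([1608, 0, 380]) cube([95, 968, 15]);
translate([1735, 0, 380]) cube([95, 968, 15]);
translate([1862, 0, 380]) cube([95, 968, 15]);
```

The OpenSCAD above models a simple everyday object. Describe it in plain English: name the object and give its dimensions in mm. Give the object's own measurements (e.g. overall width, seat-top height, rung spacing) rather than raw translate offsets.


A bed frame 2056 mm long (x) by 968 mm wide (y). Four 52×52 mm corner posts, 495 mm tall, at the corners of the footprint. Four rails of 21 mm thickness and 167 mm height run between adjacent posts with their undersides at z = 213 mm, their outer faces flush with the outside of the frame (the two x-running rails run between the posts' inner faces; the two y-running rails run between the posts' inner faces). 15 slats, each 95 mm wide (x) and 15 mm thick, lie across the top of the two x-running rails, running the full 968 mm width of the frame in y; along x they sit between the end posts with a 32 mm gap after the −x posts and between neighbouring slats, leaving 47 mm before the +x posts.
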